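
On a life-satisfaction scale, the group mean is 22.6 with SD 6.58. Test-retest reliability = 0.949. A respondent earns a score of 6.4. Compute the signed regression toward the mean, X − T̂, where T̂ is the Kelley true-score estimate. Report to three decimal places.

-0.826

T̂ = ρX + (1 − ρ)μ
  = 0.949 × 6.4 + 0.051 × 22.6
  = 6.0736 + 1.1526
  = 7.22620
  ≈ 7.2262
X − T̂ = 6.4 − 7.2262 = -0.8262 → -0.826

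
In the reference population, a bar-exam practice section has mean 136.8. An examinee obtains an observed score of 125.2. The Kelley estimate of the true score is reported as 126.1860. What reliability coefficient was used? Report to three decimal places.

T̂ = ρX + (1 − ρ)μ  ⇒  T̂ − μ = ρ(X − μ)
ρ = (T̂ − μ)/(X − μ) = (126.1860 − 136.8) / (125.2 − 136.8) = -10.6140 / -11.6 = 0.91500

0.915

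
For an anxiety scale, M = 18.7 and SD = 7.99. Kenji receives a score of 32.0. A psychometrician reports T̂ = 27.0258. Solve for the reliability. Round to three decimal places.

0.626

T̂ = ρX + (1 − ρ)μ  ⇒  T̂ − μ = ρ(X − μ)
ρ = (T̂ − μ)/(X − μ) = (27.0258 − 18.7) / (32.0 − 18.7) = 8.3258 / 13.3 = 0.62600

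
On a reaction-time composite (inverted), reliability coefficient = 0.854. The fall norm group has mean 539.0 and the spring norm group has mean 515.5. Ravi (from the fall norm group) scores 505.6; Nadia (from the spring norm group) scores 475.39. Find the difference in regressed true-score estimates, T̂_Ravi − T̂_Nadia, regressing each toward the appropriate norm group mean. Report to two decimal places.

29.23

T̂_Ravi = 0.854(505.6) + 0.146(539.0) = 510.4764
T̂_Nadia = 0.854(475.39) + 0.146(515.5) = 481.2461
Difference = 510.4764 − 481.2461 = 29.2303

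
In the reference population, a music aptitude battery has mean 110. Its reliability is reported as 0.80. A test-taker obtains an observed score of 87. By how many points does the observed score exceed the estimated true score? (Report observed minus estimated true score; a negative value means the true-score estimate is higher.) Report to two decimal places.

T̂ = ρX + (1 − ρ)μ
  = 0.80 × 87 + 0.20 × 110
  = 69.60 + 22.00
  = 91.6000
  ≈ 91.600
X − T̂ = 87 − 91.600 = -4.600 → -4.60

-4.60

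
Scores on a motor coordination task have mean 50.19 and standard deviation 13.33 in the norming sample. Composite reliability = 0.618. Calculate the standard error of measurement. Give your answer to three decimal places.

SEM = SD · √(1 − ρ) = 13.33 × √0.382 = 13.33 × 0.6181 = 8.2388

8.239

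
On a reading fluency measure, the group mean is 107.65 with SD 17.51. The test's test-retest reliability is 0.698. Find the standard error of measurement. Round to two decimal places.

9.62

SEM = SD · √(1 − ρ) = 17.51 × √0.302 = 17.51 × 0.5495 = 9.623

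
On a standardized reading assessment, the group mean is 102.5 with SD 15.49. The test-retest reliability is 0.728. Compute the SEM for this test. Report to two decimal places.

SEM = SD · √(1 − ρ) = 15.49 × √0.272 = 15.49 × 0.5215 = 8.079

8.08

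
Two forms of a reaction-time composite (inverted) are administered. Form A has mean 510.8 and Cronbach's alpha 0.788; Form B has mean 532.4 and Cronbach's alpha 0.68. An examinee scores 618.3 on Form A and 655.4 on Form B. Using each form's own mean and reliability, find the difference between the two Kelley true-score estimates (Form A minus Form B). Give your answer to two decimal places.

T̂_A = 0.788(618.3) + 0.212(510.8) = 595.5100
T̂_B = 0.68(655.4) + 0.32(532.4) = 616.0400
T̂_A − T̂_B = -20.5300

-20.53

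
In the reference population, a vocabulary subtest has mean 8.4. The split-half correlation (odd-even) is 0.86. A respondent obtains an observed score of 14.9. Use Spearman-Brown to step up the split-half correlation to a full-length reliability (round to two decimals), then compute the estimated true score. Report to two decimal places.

14.38

Spearman-Brown: ρ = 2r/(1 + r) = 2(0.86)/(1 + 0.86) = 1.720/1.86 = 0.9247 → 0.92
T̂ = 0.92(14.9) + 0.08(8.4) = 13.708 + 0.672 = 14.380 → 14.38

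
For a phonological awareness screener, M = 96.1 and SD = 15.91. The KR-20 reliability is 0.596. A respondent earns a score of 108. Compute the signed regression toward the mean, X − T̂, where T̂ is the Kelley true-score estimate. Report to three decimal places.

4.808

Weight the observed score by reliability and the mean by (1 − reliability): T̂ = 0.596·108 + 0.404·96.1 = 64.368 + 38.8244 = 103.19240.
X − T̂ = 108 − 103.1924 = 4.8076 → 4.808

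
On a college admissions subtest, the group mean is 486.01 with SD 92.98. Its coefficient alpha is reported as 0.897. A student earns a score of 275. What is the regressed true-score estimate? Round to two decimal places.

296.73

T̂ = 0.897(275) + 0.103(486.01) = 246.675 + 50.05903 = 296.734 → 296.73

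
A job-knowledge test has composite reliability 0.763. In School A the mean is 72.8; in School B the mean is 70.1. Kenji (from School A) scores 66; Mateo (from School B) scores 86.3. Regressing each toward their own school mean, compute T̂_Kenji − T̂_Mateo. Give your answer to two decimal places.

-14.85

T̂_Kenji = 0.763(66) + 0.237(72.8) = 67.6116
T̂_Mateo = 0.763(86.3) + 0.237(70.1) = 82.4606
Difference = 67.6116 − 82.4606 = -14.8490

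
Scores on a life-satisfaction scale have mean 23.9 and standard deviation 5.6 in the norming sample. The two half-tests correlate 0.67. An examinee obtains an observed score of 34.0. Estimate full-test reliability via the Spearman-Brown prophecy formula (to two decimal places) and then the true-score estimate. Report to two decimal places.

Spearman-Brown: ρ = 2r/(1 + r) = 2(0.67)/(1 + 0.67) = 1.340/1.67 = 0.8024 → 0.80
Weight the observed score by reliability and the mean by (1 − reliability): T̂ = 0.80·34.0 + 0.20·23.9 = 27.200 + 4.780 = 31.980.

31.98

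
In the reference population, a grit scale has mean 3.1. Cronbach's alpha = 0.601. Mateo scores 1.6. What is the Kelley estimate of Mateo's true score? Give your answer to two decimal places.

Regress the observed score toward the mean by the unreliability: T̂ = 0.601·1.6 + 0.399·3.1 = 0.9616 + 1.2369 = 2.199.

2.20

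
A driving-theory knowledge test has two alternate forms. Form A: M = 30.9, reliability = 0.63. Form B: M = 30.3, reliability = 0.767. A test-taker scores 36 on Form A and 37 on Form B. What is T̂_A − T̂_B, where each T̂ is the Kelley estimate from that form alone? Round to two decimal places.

-1.33

T̂_A = 0.63(36) + 0.37(30.9) = 34.1130
T̂_B = 0.767(37) + 0.233(30.3) = 35.4389
T̂_A − T̂_B = -1.3259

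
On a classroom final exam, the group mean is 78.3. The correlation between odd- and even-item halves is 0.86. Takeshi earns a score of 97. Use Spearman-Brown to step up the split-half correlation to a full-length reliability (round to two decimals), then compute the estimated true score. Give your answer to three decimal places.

95.504

Spearman-Brown: ρ = 2r/(1 + r) = 2(0.86)/(1 + 0.86) = 1.720/1.86 = 0.9247 → 0.92
T̂ = ρX + (1 − ρ)μ
  = 0.92 × 97 + 0.08 × 78.3
  = 89.24 + 6.264
  = 95.5040
  ≈ 95.504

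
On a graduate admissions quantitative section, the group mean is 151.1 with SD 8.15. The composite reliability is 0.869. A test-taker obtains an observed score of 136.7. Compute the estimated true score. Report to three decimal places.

Kelley's formula gives T̂ = 0.869·136.7 + 0.131·151.1 = 118.7923 + 19.7941 = 138.5864.

138.586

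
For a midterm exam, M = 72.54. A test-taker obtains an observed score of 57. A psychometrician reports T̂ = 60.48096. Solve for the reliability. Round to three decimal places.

0.776

T̂ = ρX + (1 − ρ)μ  ⇒  T̂ − μ = ρ(X − μ)
ρ = (T̂ − μ)/(X − μ) = (60.48096 − 72.54) / (57 − 72.54) = -12.05904 / -15.54 = 0.77600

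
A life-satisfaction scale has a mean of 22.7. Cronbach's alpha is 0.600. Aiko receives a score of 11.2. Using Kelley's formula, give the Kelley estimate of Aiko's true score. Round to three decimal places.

Kelley's formula gives T̂ = 0.600·11.2 + 0.400·22.7 = 6.7200 + 9.0800 = 15.8000.

15.800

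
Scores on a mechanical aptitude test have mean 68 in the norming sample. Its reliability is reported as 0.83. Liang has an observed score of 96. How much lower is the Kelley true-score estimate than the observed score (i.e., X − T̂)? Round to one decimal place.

T̂ = ρX + (1 − ρ)μ
  = 0.83 × 96 + 0.17 × 68
  = 79.68 + 11.56
  = 91.240
  ≈ 91.24
X − T̂ = 96 − 91.24 = 4.76 → 4.8

4.8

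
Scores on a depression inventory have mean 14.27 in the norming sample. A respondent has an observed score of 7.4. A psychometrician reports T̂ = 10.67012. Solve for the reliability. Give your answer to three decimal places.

T̂ = ρX + (1 − ρ)μ  ⇒  T̂ − μ = ρ(X − μ)
ρ = (T̂ − μ)/(X − μ) = (10.67012 − 14.27) / (7.4 − 14.27) = -3.59988 / -6.87 = 0.52400

0.524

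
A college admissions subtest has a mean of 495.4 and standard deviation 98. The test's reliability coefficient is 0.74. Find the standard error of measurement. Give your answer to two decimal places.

SEM = SD · √(1 − ρ) = 98 × √0.26 = 98 × 0.5099 = 49.970

49.97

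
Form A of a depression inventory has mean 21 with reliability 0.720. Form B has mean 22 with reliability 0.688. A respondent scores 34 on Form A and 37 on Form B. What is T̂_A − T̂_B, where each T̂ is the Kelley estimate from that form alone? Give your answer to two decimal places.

T̂_A = 0.720(34) + 0.280(21) = 30.3600
T̂_B = 0.688(37) + 0.312(22) = 32.3200
T̂_A − T̂_B = -1.9600

-1.96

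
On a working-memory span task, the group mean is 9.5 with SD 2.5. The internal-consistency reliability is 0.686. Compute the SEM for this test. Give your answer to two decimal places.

1.40

SEM = SD · √(1 − ρ) = 2.5 × √0.314 = 2.5 × 0.5604 = 1.401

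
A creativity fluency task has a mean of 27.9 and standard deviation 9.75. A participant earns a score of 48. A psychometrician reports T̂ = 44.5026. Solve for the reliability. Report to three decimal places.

0.826

T̂ = ρX + (1 − ρ)μ  ⇒  T̂ − μ = ρ(X − μ)
ρ = (T̂ − μ)/(X − μ) = (44.5026 − 27.9) / (48 − 27.9) = 16.6026 / 20.1 = 0.82600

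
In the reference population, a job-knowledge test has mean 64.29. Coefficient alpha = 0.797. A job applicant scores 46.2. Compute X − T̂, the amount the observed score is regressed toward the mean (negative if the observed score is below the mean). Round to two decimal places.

-3.67

T̂ = 0.797(46.2) + 0.203(64.29) = 36.8214 + 13.05087 = 49.8723 → 49.872
X − T̂ = 46.2 − 49.872 = -3.672 → -3.67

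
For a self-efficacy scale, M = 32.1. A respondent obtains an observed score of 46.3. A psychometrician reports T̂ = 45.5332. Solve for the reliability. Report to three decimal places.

0.946

T̂ = ρX + (1 − ρ)μ  ⇒  T̂ − μ = ρ(X − μ)
ρ = (T̂ − μ)/(X − μ) = (45.5332 − 32.1) / (46.3 − 32.1) = 13.4332 / 14.2 = 0.94600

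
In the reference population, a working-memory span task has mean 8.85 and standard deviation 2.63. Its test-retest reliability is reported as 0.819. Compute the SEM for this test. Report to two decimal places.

SEM = SD · √(1 − ρ) = 2.63 × √0.181 = 2.63 × 0.4254 = 1.119

1.12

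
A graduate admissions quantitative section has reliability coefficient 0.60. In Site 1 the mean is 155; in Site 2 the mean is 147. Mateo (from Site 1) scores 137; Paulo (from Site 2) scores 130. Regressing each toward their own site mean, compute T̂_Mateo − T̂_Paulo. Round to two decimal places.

T̂_Mateo = 0.60(137) + 0.40(155) = 144.2000
T̂_Paulo = 0.60(130) + 0.40(147) = 136.8000
Difference = 144.2000 − 136.8000 = 7.4000

7.40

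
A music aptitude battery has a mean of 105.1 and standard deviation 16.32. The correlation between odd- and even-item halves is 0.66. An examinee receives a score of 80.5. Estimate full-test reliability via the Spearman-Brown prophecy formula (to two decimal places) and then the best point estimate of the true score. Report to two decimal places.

85.42

Spearman-Brown: ρ = 2r/(1 + r) = 2(0.66)/(1 + 0.66) = 1.320/1.66 = 0.7952 → 0.80
Kelley's formula gives T̂ = 0.80·80.5 + 0.20·105.1 = 64.400 + 21.020 = 85.420.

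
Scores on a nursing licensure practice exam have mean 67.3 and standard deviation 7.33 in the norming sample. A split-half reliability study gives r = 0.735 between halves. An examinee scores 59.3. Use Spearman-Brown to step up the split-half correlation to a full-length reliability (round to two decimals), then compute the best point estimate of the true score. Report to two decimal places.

Spearman-Brown: ρ = 2r/(1 + r) = 2(0.735)/(1 + 0.735) = 1.4700/1.735 = 0.8473 → 0.85
T̂ = 0.85(59.3) + 0.15(67.3) = 50.405 + 10.095 = 60.500 → 60.50

60.50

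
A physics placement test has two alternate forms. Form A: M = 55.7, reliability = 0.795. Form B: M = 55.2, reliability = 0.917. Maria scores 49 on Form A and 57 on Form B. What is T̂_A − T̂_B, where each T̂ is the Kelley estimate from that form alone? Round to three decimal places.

-6.477

T̂_A = 0.795(49) + 0.205(55.7) = 50.37350
T̂_B = 0.917(57) + 0.083(55.2) = 56.85060
T̂_A − T̂_B = -6.47710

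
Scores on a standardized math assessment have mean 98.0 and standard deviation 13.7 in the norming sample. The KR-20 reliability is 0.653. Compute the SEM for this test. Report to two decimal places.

8.07

SEM = SD · √(1 − ρ) = 13.7 × √0.347 = 13.7 × 0.5891 = 8.070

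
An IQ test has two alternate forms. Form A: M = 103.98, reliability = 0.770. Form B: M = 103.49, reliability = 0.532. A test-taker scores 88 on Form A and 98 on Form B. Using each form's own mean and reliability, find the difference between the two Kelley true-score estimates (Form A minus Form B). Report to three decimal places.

T̂_A = 0.770(88) + 0.230(103.98) = 91.67540
T̂_B = 0.532(98) + 0.468(103.49) = 100.56932
T̂_A − T̂_B = -8.89392

-8.894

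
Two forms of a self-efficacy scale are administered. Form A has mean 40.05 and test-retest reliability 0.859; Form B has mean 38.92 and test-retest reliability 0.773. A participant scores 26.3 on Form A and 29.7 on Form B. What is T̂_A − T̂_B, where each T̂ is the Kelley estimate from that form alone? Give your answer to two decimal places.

-3.55

T̂_A = 0.859(26.3) + 0.141(40.05) = 28.2387
T̂_B = 0.773(29.7) + 0.227(38.92) = 31.7929
T̂_A − T̂_B = -3.5542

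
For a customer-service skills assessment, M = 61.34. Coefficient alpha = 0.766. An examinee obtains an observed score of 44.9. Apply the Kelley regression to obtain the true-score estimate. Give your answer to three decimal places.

T̂ = ρX + (1 − ρ)μ
  = 0.766 × 44.9 + 0.234 × 61.34
  = 34.3934 + 14.35356
  = 48.7470
  ≈ 48.747

48.747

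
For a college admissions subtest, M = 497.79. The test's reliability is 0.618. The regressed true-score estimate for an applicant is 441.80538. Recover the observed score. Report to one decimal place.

T̂ = ρX + (1 − ρ)μ  ⇒  X = (T̂ − (1 − ρ)μ) / ρ
X = (441.80538 − 0.382 × 497.79) / 0.618 = (441.80538 − 190.15578) / 0.618 = 251.64960 / 0.618 = 407.200

407.2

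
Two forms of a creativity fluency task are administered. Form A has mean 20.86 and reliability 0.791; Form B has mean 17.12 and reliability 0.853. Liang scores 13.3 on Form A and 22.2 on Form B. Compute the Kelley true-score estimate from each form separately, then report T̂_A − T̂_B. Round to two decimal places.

T̂_A = 0.791(13.3) + 0.209(20.86) = 14.8800
T̂_B = 0.853(22.2) + 0.147(17.12) = 21.4532
T̂_A − T̂_B = -6.5732

-6.57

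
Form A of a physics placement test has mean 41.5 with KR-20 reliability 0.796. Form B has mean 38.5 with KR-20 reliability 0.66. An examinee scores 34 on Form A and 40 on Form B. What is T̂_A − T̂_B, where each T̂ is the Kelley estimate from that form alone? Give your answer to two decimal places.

T̂_A = 0.796(34) + 0.204(41.5) = 35.5300
T̂_B = 0.66(40) + 0.34(38.5) = 39.4900
T̂_A − T̂_B = -3.9600

-3.96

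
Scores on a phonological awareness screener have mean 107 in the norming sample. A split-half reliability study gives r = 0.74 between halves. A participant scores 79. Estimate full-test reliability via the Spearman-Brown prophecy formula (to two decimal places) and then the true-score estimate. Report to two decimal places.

83.20

Spearman-Brown: ρ = 2r/(1 + r) = 2(0.74)/(1 + 0.74) = 1.480/1.74 = 0.8506 → 0.85
Kelley's formula gives T̂ = 0.85·79 + 0.15·107 = 67.15 + 16.05 = 83.200.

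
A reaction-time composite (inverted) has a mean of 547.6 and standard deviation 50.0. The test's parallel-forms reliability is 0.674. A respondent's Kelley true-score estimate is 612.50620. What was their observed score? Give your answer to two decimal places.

T̂ = ρX + (1 − ρ)μ  ⇒  X = (T̂ − (1 − ρ)μ) / ρ
X = (612.50620 − 0.326 × 547.6) / 0.674 = (612.50620 − 178.5176) / 0.674 = 433.98860 / 0.674 = 643.9000

643.90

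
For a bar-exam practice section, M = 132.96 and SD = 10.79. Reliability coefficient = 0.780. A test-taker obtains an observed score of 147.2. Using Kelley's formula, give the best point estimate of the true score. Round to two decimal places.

144.07

T̂ = ρX + (1 − ρ)μ
  = 0.780 × 147.2 + 0.220 × 132.96
  = 114.8160 + 29.25120
  = 144.067
  ≈ 144.07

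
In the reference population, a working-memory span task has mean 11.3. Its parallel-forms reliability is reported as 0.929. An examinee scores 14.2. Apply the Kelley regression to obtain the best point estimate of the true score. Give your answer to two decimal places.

T̂ = 0.929(14.2) + 0.071(11.3) = 13.1918 + 0.8023 = 13.994 → 13.99

13.99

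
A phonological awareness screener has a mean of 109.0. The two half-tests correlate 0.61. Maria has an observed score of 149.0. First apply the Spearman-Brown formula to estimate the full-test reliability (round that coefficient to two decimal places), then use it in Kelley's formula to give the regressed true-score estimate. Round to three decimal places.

139.400

Spearman-Brown: ρ = 2r/(1 + r) = 2(0.61)/(1 + 0.61) = 1.220/1.61 = 0.7578 → 0.76
Kelley's formula gives T̂ = 0.76·149.0 + 0.24·109.0 = 113.240 + 26.160 = 139.4000.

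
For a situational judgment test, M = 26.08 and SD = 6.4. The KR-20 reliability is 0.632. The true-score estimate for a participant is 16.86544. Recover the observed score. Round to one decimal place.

11.5

T̂ = ρX + (1 − ρ)μ  ⇒  X = (T̂ − (1 − ρ)μ) / ρ
X = (16.86544 − 0.368 × 26.08) / 0.632 = (16.86544 − 9.59744) / 0.632 = 7.26800 / 0.632 = 11.500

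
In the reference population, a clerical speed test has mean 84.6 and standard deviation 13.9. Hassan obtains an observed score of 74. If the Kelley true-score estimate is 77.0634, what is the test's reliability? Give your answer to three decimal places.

0.711

T̂ = ρX + (1 − ρ)μ  ⇒  T̂ − μ = ρ(X − μ)
ρ = (T̂ − μ)/(X − μ) = (77.0634 − 84.6) / (74 − 84.6) = -7.5366 / -10.6 = 0.71100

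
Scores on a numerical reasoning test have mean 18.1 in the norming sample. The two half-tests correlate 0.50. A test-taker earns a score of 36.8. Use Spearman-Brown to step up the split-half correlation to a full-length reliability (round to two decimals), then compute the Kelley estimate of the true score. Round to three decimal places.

30.629

Spearman-Brown: ρ = 2r/(1 + r) = 2(0.50)/(1 + 0.50) = 1.000/1.50 = 0.6667 → 0.67
T̂ = ρX + (1 − ρ)μ
  = 0.67 × 36.8 + 0.33 × 18.1
  = 24.656 + 5.973
  = 30.6290
  ≈ 30.629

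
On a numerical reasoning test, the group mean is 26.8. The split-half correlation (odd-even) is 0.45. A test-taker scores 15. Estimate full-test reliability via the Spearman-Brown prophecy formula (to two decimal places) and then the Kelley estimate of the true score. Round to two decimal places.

Spearman-Brown: ρ = 2r/(1 + r) = 2(0.45)/(1 + 0.45) = 0.900/1.45 = 0.6207 → 0.62
Kelley's formula gives T̂ = 0.62·15 + 0.38·26.8 = 9.30 + 10.184 = 19.484.

19.48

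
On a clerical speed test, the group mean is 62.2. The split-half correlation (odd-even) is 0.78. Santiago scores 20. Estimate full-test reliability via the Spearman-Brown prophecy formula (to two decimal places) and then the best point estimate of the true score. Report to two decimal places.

Spearman-Brown: ρ = 2r/(1 + r) = 2(0.78)/(1 + 0.78) = 1.560/1.78 = 0.8764 → 0.88
T̂ = ρX + (1 − ρ)μ
  = 0.88 × 20 + 0.12 × 62.2
  = 17.60 + 7.464
  = 25.064
  ≈ 25.06

25.06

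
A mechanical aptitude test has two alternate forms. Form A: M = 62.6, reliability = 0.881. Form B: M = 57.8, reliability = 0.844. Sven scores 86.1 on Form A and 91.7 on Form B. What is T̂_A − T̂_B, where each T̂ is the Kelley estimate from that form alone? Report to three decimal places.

-3.108

T̂_A = 0.881(86.1) + 0.119(62.6) = 83.30350
T̂_B = 0.844(91.7) + 0.156(57.8) = 86.41160
T̂_A − T̂_B = -3.10810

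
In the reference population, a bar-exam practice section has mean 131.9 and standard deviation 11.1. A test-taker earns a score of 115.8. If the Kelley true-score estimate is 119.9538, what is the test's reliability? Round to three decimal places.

T̂ = ρX + (1 − ρ)μ  ⇒  T̂ − μ = ρ(X − μ)
ρ = (T̂ − μ)/(X − μ) = (119.9538 − 131.9) / (115.8 − 131.9) = -11.9462 / -16.1 = 0.74200

0.742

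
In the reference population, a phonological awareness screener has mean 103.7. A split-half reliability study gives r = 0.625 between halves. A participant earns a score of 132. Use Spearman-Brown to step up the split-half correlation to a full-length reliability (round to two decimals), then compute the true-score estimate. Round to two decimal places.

125.49

Spearman-Brown: ρ = 2r/(1 + r) = 2(0.625)/(1 + 0.625) = 1.2500/1.625 = 0.7692 → 0.77
T̂ = 0.77(132) + 0.23(103.7) = 101.64 + 23.851 = 125.491 → 125.49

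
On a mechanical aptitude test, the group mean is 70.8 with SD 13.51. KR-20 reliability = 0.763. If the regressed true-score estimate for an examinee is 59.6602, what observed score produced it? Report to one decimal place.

56.2

T̂ = ρX + (1 − ρ)μ  ⇒  X = (T̂ − (1 − ρ)μ) / ρ
X = (59.6602 − 0.237 × 70.8) / 0.763 = (59.6602 − 16.7796) / 0.763 = 42.8806 / 0.763 = 56.200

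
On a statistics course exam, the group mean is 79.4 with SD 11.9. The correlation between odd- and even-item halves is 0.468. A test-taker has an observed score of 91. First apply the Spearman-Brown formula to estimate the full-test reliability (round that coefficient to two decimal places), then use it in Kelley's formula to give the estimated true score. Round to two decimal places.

86.82

Spearman-Brown: ρ = 2r/(1 + r) = 2(0.468)/(1 + 0.468) = 0.9360/1.468 = 0.6376 → 0.64
T̂ = 0.64(91) + 0.36(79.4) = 58.24 + 28.584 = 86.824 → 86.82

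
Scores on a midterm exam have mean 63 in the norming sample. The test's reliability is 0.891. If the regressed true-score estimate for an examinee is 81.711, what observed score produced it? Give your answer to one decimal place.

84.0

T̂ = ρX + (1 − ρ)μ  ⇒  X = (T̂ − (1 − ρ)μ) / ρ
X = (81.711 − 0.109 × 63) / 0.891 = (81.711 − 6.867) / 0.891 = 74.844 / 0.891 = 84.000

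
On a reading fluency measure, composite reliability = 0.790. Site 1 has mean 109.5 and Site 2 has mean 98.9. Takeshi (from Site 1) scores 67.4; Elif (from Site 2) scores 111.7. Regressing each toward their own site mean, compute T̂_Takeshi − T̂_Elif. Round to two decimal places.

T̂_Takeshi = 0.790(67.4) + 0.210(109.5) = 76.2410
T̂_Elif = 0.790(111.7) + 0.210(98.9) = 109.0120
Difference = 76.2410 − 109.0120 = -32.7710

-32.77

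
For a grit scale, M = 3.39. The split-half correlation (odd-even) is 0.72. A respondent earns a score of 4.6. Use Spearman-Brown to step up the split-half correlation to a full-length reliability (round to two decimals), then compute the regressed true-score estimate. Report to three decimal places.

4.406

Spearman-Brown: ρ = 2r/(1 + r) = 2(0.72)/(1 + 0.72) = 1.440/1.72 = 0.8372 → 0.84
Regress the observed score toward the mean by the unreliability: T̂ = 0.84·4.6 + 0.16·3.39 = 3.864 + 0.5424 = 4.4064.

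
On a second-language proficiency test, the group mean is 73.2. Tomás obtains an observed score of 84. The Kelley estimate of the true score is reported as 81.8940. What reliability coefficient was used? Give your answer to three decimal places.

0.805

T̂ = ρX + (1 − ρ)μ  ⇒  T̂ − μ = ρ(X − μ)
ρ = (T̂ − μ)/(X − μ) = (81.8940 − 73.2) / (84 − 73.2) = 8.6940 / 10.8 = 0.80500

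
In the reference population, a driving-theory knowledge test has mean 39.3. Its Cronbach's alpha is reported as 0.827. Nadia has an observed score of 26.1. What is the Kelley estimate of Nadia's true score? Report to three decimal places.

T̂ = ρX + (1 − ρ)μ
  = 0.827 × 26.1 + 0.173 × 39.3
  = 21.5847 + 6.7989
  = 28.3836
  ≈ 28.384

28.384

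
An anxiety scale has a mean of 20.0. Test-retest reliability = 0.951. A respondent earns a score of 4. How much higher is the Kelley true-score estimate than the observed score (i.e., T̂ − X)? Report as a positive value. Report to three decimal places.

0.784

T̂ = ρX + (1 − ρ)μ
  = 0.951 × 4 + 0.049 × 20.0
  = 3.804 + 0.9800
  = 4.78400
  ≈ 4.7840
T̂ − X = 4.7840 − 4 = 0.7840 → 0.784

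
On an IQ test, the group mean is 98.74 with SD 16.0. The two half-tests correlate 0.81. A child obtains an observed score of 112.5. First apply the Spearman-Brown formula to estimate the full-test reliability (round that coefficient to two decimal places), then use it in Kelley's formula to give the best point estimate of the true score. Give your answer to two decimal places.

Spearman-Brown: ρ = 2r/(1 + r) = 2(0.81)/(1 + 0.81) = 1.620/1.81 = 0.8950 → 0.90
T̂ = 0.90(112.5) + 0.10(98.74) = 101.250 + 9.8740 = 111.124 → 111.12

111.12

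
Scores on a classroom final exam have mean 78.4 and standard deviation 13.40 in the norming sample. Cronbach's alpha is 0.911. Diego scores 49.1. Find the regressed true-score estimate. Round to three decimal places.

Regress the observed score toward the mean by the unreliability: T̂ = 0.911·49.1 + 0.089·78.4 = 44.7301 + 6.9776 = 51.7077.

51.708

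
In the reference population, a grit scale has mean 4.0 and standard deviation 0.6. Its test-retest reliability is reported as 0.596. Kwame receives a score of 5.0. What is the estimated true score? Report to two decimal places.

4.60

T̂ = ρX + (1 − ρ)μ
  = 0.596 × 5.0 + 0.404 × 4.0
  = 2.9800 + 1.6160
  = 4.596
  ≈ 4.60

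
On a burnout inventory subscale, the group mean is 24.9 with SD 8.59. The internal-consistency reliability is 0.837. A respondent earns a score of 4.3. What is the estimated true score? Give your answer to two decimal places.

7.66

Weight the observed score by reliability and the mean by (1 − reliability): T̂ = 0.837·4.3 + 0.163·24.9 = 3.5991 + 4.0587 = 7.658.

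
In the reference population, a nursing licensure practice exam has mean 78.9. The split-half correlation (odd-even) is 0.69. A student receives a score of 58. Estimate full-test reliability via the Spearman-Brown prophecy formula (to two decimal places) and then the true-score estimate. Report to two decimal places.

Spearman-Brown: ρ = 2r/(1 + r) = 2(0.69)/(1 + 0.69) = 1.380/1.69 = 0.8166 → 0.82
Regress the observed score toward the mean by the unreliability: T̂ = 0.82·58 + 0.18·78.9 = 47.56 + 14.202 = 61.762.

61.76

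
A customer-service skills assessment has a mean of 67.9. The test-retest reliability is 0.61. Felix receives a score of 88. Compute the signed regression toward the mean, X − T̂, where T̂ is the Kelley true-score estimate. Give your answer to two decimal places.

Kelley's formula gives T̂ = 0.61·88 + 0.39·67.9 = 53.68 + 26.481 = 80.1610.
X − T̂ = 88 − 80.161 = 7.839 → 7.84

7.84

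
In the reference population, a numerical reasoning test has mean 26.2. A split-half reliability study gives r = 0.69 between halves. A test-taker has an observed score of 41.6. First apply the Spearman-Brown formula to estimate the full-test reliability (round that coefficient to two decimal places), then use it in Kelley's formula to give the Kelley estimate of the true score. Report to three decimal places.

Spearman-Brown: ρ = 2r/(1 + r) = 2(0.69)/(1 + 0.69) = 1.380/1.69 = 0.8166 → 0.82
T̂ = ρX + (1 − ρ)μ
  = 0.82 × 41.6 + 0.18 × 26.2
  = 34.112 + 4.716
  = 38.8280
  ≈ 38.828

38.828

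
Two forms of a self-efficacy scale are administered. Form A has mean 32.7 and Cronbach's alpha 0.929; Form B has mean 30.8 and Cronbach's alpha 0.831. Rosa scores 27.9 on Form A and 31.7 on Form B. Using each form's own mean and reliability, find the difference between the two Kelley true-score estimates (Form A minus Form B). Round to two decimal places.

T̂_A = 0.929(27.9) + 0.071(32.7) = 28.2408
T̂_B = 0.831(31.7) + 0.169(30.8) = 31.5479
T̂_A − T̂_B = -3.3071

-3.31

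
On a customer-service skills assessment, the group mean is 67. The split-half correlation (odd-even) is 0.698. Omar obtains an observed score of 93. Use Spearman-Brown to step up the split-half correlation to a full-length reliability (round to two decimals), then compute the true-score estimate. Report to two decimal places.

Spearman-Brown: ρ = 2r/(1 + r) = 2(0.698)/(1 + 0.698) = 1.3960/1.698 = 0.8221 → 0.82
Regress the observed score toward the mean by the unreliability: T̂ = 0.82·93 + 0.18·67 = 76.26 + 12.06 = 88.320.

88.32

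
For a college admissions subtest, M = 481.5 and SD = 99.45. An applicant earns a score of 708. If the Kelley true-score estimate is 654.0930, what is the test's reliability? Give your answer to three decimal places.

T̂ = ρX + (1 − ρ)μ  ⇒  T̂ − μ = ρ(X − μ)
ρ = (T̂ − μ)/(X − μ) = (654.0930 − 481.5) / (708 − 481.5) = 172.5930 / 226.5 = 0.76200

0.762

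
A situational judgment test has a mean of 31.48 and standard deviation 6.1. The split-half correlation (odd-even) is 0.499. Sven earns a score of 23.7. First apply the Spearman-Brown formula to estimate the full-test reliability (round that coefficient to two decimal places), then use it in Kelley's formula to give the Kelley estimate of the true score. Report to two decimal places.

Spearman-Brown: ρ = 2r/(1 + r) = 2(0.499)/(1 + 0.499) = 0.9980/1.499 = 0.6658 → 0.67
Regress the observed score toward the mean by the unreliability: T̂ = 0.67·23.7 + 0.33·31.48 = 15.879 + 10.3884 = 26.267.

26.27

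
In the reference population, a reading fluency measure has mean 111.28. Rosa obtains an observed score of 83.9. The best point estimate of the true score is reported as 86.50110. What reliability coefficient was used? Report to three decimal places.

T̂ = ρX + (1 − ρ)μ  ⇒  T̂ − μ = ρ(X − μ)
ρ = (T̂ − μ)/(X − μ) = (86.50110 − 111.28) / (83.9 − 111.28) = -24.77890 / -27.38 = 0.90500

0.905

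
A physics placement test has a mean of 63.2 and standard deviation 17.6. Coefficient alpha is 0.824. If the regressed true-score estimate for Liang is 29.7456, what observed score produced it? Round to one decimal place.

T̂ = ρX + (1 − ρ)μ  ⇒  X = (T̂ − (1 − ρ)μ) / ρ
X = (29.7456 − 0.176 × 63.2) / 0.824 = (29.7456 − 11.1232) / 0.824 = 18.6224 / 0.824 = 22.600

22.6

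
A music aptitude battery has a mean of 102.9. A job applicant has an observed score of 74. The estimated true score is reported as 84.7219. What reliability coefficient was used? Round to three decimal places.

T̂ = ρX + (1 − ρ)μ  ⇒  T̂ − μ = ρ(X − μ)
ρ = (T̂ − μ)/(X − μ) = (84.7219 − 102.9) / (74 − 102.9) = -18.1781 / -28.9 = 0.62900

0.629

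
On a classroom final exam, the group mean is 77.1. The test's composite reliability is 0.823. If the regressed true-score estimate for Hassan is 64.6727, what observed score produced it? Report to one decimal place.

62.0

T̂ = ρX + (1 − ρ)μ  ⇒  X = (T̂ − (1 − ρ)μ) / ρ
X = (64.6727 − 0.177 × 77.1) / 0.823 = (64.6727 − 13.6467) / 0.823 = 51.0260 / 0.823 = 62.000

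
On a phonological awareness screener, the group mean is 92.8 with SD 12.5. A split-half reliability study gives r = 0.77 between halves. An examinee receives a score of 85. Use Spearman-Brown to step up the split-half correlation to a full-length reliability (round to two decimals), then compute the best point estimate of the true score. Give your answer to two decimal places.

Spearman-Brown: ρ = 2r/(1 + r) = 2(0.77)/(1 + 0.77) = 1.540/1.77 = 0.8701 → 0.87
T̂ = 0.87(85) + 0.13(92.8) = 73.95 + 12.064 = 86.014 → 86.01

86.01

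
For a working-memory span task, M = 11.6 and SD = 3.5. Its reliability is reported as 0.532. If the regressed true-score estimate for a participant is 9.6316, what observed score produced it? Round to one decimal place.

7.9

T̂ = ρX + (1 − ρ)μ  ⇒  X = (T̂ − (1 − ρ)μ) / ρ
X = (9.6316 − 0.468 × 11.6) / 0.532 = (9.6316 − 5.4288) / 0.532 = 4.2028 / 0.532 = 7.900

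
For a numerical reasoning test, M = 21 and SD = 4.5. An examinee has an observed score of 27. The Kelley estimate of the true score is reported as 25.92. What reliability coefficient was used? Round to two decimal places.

T̂ = ρX + (1 − ρ)μ  ⇒  T̂ − μ = ρ(X − μ)
ρ = (T̂ − μ)/(X − μ) = (25.92 − 21) / (27 − 21) = 4.92 / 6.0 = 0.8200

0.82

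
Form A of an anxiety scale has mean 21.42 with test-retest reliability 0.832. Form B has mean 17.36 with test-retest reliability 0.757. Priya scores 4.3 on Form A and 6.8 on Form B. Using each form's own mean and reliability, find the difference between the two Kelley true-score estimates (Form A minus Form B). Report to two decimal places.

T̂_A = 0.832(4.3) + 0.168(21.42) = 7.1762
T̂_B = 0.757(6.8) + 0.243(17.36) = 9.3661
T̂_A − T̂_B = -2.1899

-2.19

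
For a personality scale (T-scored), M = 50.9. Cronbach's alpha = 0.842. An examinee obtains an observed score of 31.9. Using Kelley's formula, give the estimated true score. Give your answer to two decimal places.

T̂ = 0.842(31.9) + 0.158(50.9) = 26.8598 + 8.0422 = 34.902 → 34.90

34.90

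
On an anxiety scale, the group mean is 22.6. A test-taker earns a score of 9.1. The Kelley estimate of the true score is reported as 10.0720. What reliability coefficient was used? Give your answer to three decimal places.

T̂ = ρX + (1 − ρ)μ  ⇒  T̂ − μ = ρ(X − μ)
ρ = (T̂ − μ)/(X − μ) = (10.0720 − 22.6) / (9.1 − 22.6) = -12.5280 / -13.5 = 0.92800

0.928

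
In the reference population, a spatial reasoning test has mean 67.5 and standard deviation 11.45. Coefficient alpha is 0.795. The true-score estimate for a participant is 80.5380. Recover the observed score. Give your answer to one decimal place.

T̂ = ρX + (1 − ρ)μ  ⇒  X = (T̂ − (1 − ρ)μ) / ρ
X = (80.5380 − 0.205 × 67.5) / 0.795 = (80.5380 − 13.8375) / 0.795 = 66.7005 / 0.795 = 83.900

83.9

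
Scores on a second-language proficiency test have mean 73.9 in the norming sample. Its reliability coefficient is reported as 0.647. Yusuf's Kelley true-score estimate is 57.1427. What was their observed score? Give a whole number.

T̂ = ρX + (1 − ρ)μ  ⇒  X = (T̂ − (1 − ρ)μ) / ρ
X = (57.1427 − 0.353 × 73.9) / 0.647 = (57.1427 − 26.0867) / 0.647 = 31.0560 / 0.647 = 48.00

48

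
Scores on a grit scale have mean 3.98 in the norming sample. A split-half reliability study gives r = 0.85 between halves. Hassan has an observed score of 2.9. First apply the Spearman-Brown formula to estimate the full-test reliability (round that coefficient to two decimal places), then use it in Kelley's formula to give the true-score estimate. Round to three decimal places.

2.986

Spearman-Brown: ρ = 2r/(1 + r) = 2(0.85)/(1 + 0.85) = 1.700/1.85 = 0.9189 → 0.92
Regress the observed score toward the mean by the unreliability: T̂ = 0.92·2.9 + 0.08·3.98 = 2.668 + 0.3184 = 2.9864.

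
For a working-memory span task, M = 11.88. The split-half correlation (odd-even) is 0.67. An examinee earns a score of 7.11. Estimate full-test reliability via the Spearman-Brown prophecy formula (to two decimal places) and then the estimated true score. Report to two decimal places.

Spearman-Brown: ρ = 2r/(1 + r) = 2(0.67)/(1 + 0.67) = 1.340/1.67 = 0.8024 → 0.80
Weight the observed score by reliability and the mean by (1 − reliability): T̂ = 0.80·7.11 + 0.20·11.88 = 5.6880 + 2.3760 = 8.064.

8.06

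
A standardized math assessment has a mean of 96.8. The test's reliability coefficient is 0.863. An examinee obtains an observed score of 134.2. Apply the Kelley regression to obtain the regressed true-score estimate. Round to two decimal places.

129.08

T̂ = ρX + (1 − ρ)μ
  = 0.863 × 134.2 + 0.137 × 96.8
  = 115.8146 + 13.2616
  = 129.076
  ≈ 129.08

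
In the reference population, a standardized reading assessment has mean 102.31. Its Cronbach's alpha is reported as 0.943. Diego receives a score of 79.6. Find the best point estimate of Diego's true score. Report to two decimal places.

80.89

T̂ = 0.943(79.6) + 0.057(102.31) = 75.0628 + 5.83167 = 80.894 → 80.89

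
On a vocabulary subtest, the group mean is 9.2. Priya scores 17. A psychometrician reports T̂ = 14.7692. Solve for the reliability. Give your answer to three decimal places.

T̂ = ρX + (1 − ρ)μ  ⇒  T̂ − μ = ρ(X − μ)
ρ = (T̂ − μ)/(X − μ) = (14.7692 − 9.2) / (17 − 9.2) = 5.5692 / 7.8 = 0.71400

0.714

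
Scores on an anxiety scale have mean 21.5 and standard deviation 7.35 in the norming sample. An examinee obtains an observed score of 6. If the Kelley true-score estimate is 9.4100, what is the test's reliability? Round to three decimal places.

0.780

T̂ = ρX + (1 − ρ)μ  ⇒  T̂ − μ = ρ(X − μ)
ρ = (T̂ − μ)/(X − μ) = (9.4100 − 21.5) / (6 − 21.5) = -12.0900 / -15.5 = 0.78000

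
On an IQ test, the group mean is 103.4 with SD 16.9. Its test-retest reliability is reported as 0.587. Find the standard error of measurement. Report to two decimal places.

SEM = SD · √(1 − ρ) = 16.9 × √0.413 = 16.9 × 0.6427 = 10.861

10.86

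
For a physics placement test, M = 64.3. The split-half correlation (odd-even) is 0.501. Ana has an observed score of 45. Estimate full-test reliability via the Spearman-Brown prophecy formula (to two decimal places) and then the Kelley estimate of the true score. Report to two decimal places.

51.37

Spearman-Brown: ρ = 2r/(1 + r) = 2(0.501)/(1 + 0.501) = 1.0020/1.501 = 0.6676 → 0.67
T̂ = 0.67(45) + 0.33(64.3) = 30.15 + 21.219 = 51.369 → 51.37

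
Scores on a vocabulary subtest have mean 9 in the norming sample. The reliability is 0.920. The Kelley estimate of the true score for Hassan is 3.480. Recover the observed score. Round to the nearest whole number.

3

T̂ = ρX + (1 − ρ)μ  ⇒  X = (T̂ − (1 − ρ)μ) / ρ
X = (3.480 − 0.080 × 9) / 0.920 = (3.480 − 0.720) / 0.920 = 2.760 / 0.920 = 3.00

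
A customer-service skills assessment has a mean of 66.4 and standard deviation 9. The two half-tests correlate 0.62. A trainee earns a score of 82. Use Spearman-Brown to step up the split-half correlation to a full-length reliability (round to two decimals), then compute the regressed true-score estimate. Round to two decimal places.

78.41

Spearman-Brown: ρ = 2r/(1 + r) = 2(0.62)/(1 + 0.62) = 1.240/1.62 = 0.7654 → 0.77
Regress the observed score toward the mean by the unreliability: T̂ = 0.77·82 + 0.23·66.4 = 63.14 + 15.272 = 78.412.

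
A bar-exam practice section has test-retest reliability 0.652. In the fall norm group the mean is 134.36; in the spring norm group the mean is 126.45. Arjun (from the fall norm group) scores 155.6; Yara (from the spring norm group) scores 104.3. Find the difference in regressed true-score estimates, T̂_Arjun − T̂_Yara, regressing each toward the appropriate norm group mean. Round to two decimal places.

36.20

T̂_Arjun = 0.652(155.6) + 0.348(134.36) = 148.2085
T̂_Yara = 0.652(104.3) + 0.348(126.45) = 112.0082
Difference = 148.2085 − 112.0082 = 36.2003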